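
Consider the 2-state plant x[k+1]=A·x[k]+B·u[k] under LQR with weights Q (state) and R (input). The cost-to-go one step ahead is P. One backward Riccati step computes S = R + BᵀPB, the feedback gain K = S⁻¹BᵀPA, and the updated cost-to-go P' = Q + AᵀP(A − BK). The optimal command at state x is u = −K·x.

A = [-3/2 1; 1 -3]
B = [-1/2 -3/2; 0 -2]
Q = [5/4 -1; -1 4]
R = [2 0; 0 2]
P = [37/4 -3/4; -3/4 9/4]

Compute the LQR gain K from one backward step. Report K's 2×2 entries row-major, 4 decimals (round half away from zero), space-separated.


BᵀP = [-4.6250 0.3750; -12.3750 -3.3750]
S = R + BᵀPB = [2 0; 0 2] + [2.3125 6.1875; 6.1875 25.3125] = [4.3125 6.1875; 6.1875 27.3125]
BᵀPA = [7.3125 -5.7500; 15.1875 -2.2500]
K = S⁻¹·BᵀPA = [1.3302 -1.8003; 0.2547 0.3255]
A−BK = [-0.4528 0.5881; 1.5094 -2.3491]
AᵀP(A−BK) = [11.7170 -16.5283; -16.5283 24.3805]
P' = Q + AᵀP(A−BK) = [12.9670 -17.5283; -17.5283 28.3805]
tr(P') = 41.3475

1.3302 -1.8003 0.2547 0.3255


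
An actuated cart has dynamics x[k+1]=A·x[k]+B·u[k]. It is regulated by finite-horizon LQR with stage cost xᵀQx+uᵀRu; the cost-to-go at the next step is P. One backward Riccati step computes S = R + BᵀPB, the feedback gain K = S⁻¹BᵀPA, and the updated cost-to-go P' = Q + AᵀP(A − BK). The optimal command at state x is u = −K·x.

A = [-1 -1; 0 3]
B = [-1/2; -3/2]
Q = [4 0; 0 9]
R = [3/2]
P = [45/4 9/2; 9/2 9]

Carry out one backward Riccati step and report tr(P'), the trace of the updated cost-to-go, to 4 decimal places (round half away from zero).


BᵀP = [-12.3750 -15.7500]
S = R + BᵀPB = [3/2] + [29.8125] = [31.3125]
BᵀPA = [12.3750 -34.8750]
K = S⁻¹·BᵀPA = [0.3952 -1.1138]
A−BK = [-0.8024 -1.5569; 0.5928 1.3293]
AᵀP(A−BK) = [6.3593 11.5329; 11.5329 26.4072]
P' = Q + AᵀP(A−BK) = [10.3593 11.5329; 11.5329 35.4072]
tr(P') = 45.7665

45.7665


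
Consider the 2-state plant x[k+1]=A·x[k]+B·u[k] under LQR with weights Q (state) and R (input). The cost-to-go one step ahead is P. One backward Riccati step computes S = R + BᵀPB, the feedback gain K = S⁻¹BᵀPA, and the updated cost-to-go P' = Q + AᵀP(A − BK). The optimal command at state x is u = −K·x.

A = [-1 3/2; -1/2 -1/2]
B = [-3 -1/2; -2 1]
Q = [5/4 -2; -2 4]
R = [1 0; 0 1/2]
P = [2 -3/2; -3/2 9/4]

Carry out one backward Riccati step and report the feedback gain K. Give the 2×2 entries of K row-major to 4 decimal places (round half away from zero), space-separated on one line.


0.2818 -0.2983 0.1215 -1.0110

BᵀP = [-3.0000 0.0000; -2.5000 3.0000]
S = R + BᵀPB = [1 0; 0 1/2] + [9.0000 1.5000; 1.5000 4.2500] = [10.0000 1.5000; 1.5000 4.7500]
BᵀPA = [3.0000 -4.5000; 1.0000 -5.2500]
K = S⁻¹·BᵀPA = [0.2818 -0.2983; 0.1215 -1.0110]
A−BK = [-0.0939 0.0994; -0.0580 -0.0856]
AᵀP(A−BK) = [0.0956 -0.1564; -0.1564 0.6619]
P' = Q + AᵀP(A−BK) = [1.3456 -2.1564; -2.1564 4.6619]
tr(P') = 6.0076


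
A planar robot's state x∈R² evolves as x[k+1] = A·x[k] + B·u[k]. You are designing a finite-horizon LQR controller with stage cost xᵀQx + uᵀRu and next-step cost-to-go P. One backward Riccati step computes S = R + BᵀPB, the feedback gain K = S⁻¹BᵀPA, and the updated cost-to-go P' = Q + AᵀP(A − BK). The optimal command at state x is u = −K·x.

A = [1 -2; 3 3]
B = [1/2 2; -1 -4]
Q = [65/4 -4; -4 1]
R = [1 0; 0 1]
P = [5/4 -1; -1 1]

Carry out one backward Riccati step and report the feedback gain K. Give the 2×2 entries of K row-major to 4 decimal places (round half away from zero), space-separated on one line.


BᵀP = [1.6250 -1.5000; 6.5000 -6.0000]
S = R + BᵀPB = [1 0; 0 1] + [2.3125 9.2500; 9.2500 37.0000] = [3.3125 9.2500; 9.2500 38.0000]
BᵀPA = [-2.8750 -7.7500; -11.5000 -31.0000]
K = S⁻¹·BᵀPA = [-0.0713 -0.1922; -0.2853 -0.7690]
A−BK = [1.6062 -0.3659; 1.7876 -0.2682]
AᵀP(A−BK) = [0.7643 0.1039; 0.1039 0.6713]
P' = Q + AᵀP(A−BK) = [17.0143 -3.8961; -3.8961 1.6713]
tr(P') = 18.6857

-0.0713 -0.1922 -0.2853 -0.7690


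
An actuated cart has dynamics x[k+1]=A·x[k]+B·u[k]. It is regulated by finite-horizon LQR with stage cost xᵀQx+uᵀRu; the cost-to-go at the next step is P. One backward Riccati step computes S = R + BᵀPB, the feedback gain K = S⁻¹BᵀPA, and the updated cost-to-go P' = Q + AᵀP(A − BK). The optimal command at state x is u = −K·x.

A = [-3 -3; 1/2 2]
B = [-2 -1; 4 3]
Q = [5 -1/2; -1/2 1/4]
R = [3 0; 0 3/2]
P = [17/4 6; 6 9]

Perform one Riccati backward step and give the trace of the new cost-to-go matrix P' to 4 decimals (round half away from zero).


11.2565

BᵀP = [15.5000 24.0000; 13.7500 21.0000]
S = R + BᵀPB = [3 0; 0 3/2] + [65.0000 56.5000; 56.5000 49.2500] = [68.0000 56.5000; 56.5000 50.7500]
BᵀPA = [-34.5000 1.5000; -30.7500 0.7500]
K = S⁻¹·BᵀPA = [-0.0522 0.1304; -0.5478 -0.1304]
A−BK = [-3.6522 -2.8696; 2.3522 1.8696]
AᵀP(A−BK) = [3.8543 2.7391; 2.7391 2.1522]
P' = Q + AᵀP(A−BK) = [8.8543 2.2391; 2.2391 2.4022]
tr(P') = 11.2565


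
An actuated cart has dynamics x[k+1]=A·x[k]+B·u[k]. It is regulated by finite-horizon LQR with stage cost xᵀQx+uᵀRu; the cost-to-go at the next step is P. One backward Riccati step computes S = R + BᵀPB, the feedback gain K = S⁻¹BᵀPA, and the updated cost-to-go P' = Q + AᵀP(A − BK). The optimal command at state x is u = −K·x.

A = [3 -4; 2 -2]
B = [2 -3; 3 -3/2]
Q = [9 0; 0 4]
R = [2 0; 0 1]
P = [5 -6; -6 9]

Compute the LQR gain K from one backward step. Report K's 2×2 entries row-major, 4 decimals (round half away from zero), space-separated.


0.2305 0.0053 -0.7629 1.2238

BᵀP = [-8.0000 15.0000; -6.0000 4.5000]
S = R + BᵀPB = [2 0; 0 1] + [29.0000 1.5000; 1.5000 11.2500] = [31.0000 1.5000; 1.5000 12.2500]
BᵀPA = [6.0000 2.0000; -9.0000 15.0000]
K = S⁻¹·BᵀPA = [0.2305 0.0053; -0.7629 1.2238]
A−BK = [0.2503 -0.3391; 0.1642 -0.1801]
AᵀP(A−BK) = [0.7510 -1.0172; -1.0172 1.6318]
P' = Q + AᵀP(A−BK) = [9.7510 -1.0172; -1.0172 5.6318]
tr(P') = 15.3828


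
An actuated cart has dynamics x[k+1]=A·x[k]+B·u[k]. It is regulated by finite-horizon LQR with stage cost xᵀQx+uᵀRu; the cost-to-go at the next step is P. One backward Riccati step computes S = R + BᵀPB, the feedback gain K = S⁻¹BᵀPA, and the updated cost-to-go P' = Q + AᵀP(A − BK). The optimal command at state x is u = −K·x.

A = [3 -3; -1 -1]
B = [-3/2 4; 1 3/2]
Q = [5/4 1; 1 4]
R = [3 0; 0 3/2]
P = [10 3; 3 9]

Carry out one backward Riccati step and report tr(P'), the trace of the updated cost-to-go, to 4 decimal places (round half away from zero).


BᵀP = [-12.0000 4.5000; 44.5000 25.5000]
S = R + BᵀPB = [3 0; 0 3/2] + [22.5000 -41.2500; -41.2500 216.2500] = [25.5000 -41.2500; -41.2500 217.7500]
BᵀPA = [-40.5000 31.5000; 108.0000 -159.0000]
K = S⁻¹·BᵀPA = [-1.1332 0.0780; 0.2813 -0.7154]
A−BK = [0.1750 -0.0213; -0.2888 -0.0049]
AᵀP(A−BK) = [4.7246 -0.5758; -0.5758 0.7914]
P' = Q + AᵀP(A−BK) = [5.9746 0.4242; 0.4242 4.7914]
tr(P') = 10.7659

10.7659


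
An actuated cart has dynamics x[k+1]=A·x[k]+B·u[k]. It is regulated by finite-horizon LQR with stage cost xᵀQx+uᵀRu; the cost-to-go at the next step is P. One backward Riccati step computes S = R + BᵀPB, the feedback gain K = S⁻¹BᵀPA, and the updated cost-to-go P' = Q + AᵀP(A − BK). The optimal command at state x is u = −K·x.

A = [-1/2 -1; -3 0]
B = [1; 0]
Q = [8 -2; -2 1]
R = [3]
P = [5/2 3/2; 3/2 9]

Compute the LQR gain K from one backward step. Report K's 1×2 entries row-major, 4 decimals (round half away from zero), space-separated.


-1.0455 -0.4545

BᵀP = [2.5000 1.5000]
S = R + BᵀPB = [3] + [2.5000] = [5.5000]
BᵀPA = [-5.7500 -2.5000]
K = S⁻¹·BᵀPA = [-1.0455 -0.4545]
A−BK = [0.5455 -0.5455; -3.0000 0.0000]
AᵀP(A−BK) = [80.1136 3.1364; 3.1364 1.3636]
P' = Q + AᵀP(A−BK) = [88.1136 1.1364; 1.1364 2.3636]
tr(P') = 90.4773


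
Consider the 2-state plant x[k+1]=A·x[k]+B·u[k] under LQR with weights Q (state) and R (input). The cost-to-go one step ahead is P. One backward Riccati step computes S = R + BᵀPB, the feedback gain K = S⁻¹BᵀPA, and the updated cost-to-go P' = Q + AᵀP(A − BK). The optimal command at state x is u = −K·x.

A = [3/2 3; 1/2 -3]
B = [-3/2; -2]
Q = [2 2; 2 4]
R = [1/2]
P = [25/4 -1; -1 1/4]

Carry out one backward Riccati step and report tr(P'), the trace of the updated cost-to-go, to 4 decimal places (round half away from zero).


17.4432

BᵀP = [-7.3750 1.0000]
S = R + BᵀPB = [1/2] + [9.0625] = [9.5625]
BᵀPA = [-10.5625 -25.1250]
K = S⁻¹·BᵀPA = [-1.1046 -2.6275]
A−BK = [-0.1569 -0.9412; -1.7092 -8.2549]
AᵀP(A−BK) = [0.9579 2.9975; 2.9975 10.4853]
P' = Q + AᵀP(A−BK) = [2.9579 4.9975; 4.9975 14.4853]
tr(P') = 17.4432


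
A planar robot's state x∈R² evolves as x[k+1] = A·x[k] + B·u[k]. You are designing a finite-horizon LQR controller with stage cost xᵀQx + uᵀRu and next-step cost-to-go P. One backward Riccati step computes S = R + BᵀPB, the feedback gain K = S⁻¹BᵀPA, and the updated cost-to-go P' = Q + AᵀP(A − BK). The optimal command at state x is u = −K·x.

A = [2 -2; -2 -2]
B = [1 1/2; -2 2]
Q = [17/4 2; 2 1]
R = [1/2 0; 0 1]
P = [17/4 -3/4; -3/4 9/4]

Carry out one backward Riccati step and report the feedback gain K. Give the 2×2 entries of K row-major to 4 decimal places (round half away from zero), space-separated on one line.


BᵀP = [5.7500 -5.2500; 0.6250 4.1250]
S = R + BᵀPB = [1/2 0; 0 1] + [16.2500 -7.6250; -7.6250 8.5625] = [16.7500 -7.6250; -7.6250 9.5625]
BᵀPA = [22.0000 -1.0000; -7.0000 -9.5000]
K = S⁻¹·BᵀPA = [1.5387 -0.8037; 0.4949 -1.6343]
A−BK = [0.2138 -0.3792; 0.0876 -0.3387]
AᵀP(A−BK) = [1.6123 -1.7593; -1.7593 3.6704]
P' = Q + AᵀP(A−BK) = [5.8623 0.2407; 0.2407 4.6704]
tr(P') = 10.5327

1.5387 -0.8037 0.4949 -1.6343


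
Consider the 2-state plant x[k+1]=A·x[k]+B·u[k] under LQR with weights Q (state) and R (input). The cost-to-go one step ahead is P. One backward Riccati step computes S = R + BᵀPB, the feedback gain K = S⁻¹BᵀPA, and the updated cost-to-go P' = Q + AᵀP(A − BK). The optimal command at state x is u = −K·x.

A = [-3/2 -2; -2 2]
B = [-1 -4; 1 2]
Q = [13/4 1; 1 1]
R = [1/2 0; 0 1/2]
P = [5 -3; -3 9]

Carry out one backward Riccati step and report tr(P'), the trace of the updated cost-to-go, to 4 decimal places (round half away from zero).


BᵀP = [-8.0000 12.0000; -26.0000 30.0000]
S = R + BᵀPB = [1/2 0; 0 1/2] + [20.0000 56.0000; 56.0000 164.0000] = [20.5000 56.0000; 56.0000 164.5000]
BᵀPA = [-12.0000 40.0000; -21.0000 112.0000]
K = S⁻¹·BᵀPA = [-3.3778 1.3037; 1.0222 0.2370]
A−BK = [-0.7889 0.2519; -0.6667 0.2222]
AᵀP(A−BK) = [10.1833 -3.3778; -3.3778 1.3037]
P' = Q + AᵀP(A−BK) = [13.4333 -2.3778; -2.3778 2.3037]
tr(P') = 15.7370

15.7370


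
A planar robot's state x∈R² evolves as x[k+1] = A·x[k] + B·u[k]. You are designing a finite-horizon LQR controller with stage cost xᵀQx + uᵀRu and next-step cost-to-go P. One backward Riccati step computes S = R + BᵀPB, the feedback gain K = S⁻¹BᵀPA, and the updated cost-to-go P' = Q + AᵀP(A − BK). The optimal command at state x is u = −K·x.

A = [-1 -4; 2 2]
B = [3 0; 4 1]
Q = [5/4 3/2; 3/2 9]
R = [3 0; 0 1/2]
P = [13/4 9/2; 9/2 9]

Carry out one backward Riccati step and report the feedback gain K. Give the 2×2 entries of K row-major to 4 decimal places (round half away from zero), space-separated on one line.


0.0345 -0.4558 1.2414 2.3748

BᵀP = [27.7500 49.5000; 4.5000 9.0000]
S = R + BᵀPB = [3 0; 0 1/2] + [281.2500 49.5000; 49.5000 9.0000] = [284.2500 49.5000; 49.5000 9.5000]
BᵀPA = [71.2500 -12.0000; 13.5000 0.0000]
K = S⁻¹·BᵀPA = [0.0345 -0.4558; 1.2414 2.3748]
A−BK = [-1.1034 -2.6327; 0.6207 1.4483]
AᵀP(A−BK) = [2.0345 4.4138; 4.4138 10.5307]
P' = Q + AᵀP(A−BK) = [3.2845 5.9138; 5.9138 19.5307]
tr(P') = 22.8152


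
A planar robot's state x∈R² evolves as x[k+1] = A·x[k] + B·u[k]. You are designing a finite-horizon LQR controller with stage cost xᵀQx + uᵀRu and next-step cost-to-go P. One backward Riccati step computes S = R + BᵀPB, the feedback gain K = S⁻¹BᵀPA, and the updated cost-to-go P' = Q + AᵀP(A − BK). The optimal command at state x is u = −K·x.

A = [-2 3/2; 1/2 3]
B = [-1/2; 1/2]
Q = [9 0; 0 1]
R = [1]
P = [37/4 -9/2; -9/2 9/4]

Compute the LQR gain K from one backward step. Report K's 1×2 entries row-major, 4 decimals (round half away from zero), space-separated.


BᵀP = [-6.8750 3.3750]
S = R + BᵀPB = [1] + [5.1250] = [6.1250]
BᵀPA = [15.4375 -0.1875]
K = S⁻¹·BᵀPA = [2.5204 -0.0306]
A−BK = [-0.7398 1.4847; -0.7602 3.0153]
AᵀP(A−BK) = [7.6537 -0.2774; -0.2774 0.5568]
P' = Q + AᵀP(A−BK) = [16.6537 -0.2774; -0.2774 1.5568]
tr(P') = 18.2105

2.5204 -0.0306


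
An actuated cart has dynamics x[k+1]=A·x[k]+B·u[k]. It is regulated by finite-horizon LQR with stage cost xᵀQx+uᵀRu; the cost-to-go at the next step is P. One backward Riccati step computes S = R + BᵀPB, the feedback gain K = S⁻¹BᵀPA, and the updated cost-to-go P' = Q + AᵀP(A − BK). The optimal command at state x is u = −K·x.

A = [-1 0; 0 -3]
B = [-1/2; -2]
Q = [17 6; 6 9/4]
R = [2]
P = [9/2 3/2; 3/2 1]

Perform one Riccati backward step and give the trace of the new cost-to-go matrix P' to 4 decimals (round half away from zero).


BᵀP = [-5.2500 -2.7500]
S = R + BᵀPB = [2] + [8.1250] = [10.1250]
BᵀPA = [5.2500 8.2500]
K = S⁻¹·BᵀPA = [0.5185 0.8148]
A−BK = [-0.7407 0.4074; 1.0370 -1.3704]
AᵀP(A−BK) = [1.7778 0.2222; 0.2222 2.2778]
P' = Q + AᵀP(A−BK) = [18.7778 6.2222; 6.2222 4.5278]
tr(P') = 23.3056

23.3056


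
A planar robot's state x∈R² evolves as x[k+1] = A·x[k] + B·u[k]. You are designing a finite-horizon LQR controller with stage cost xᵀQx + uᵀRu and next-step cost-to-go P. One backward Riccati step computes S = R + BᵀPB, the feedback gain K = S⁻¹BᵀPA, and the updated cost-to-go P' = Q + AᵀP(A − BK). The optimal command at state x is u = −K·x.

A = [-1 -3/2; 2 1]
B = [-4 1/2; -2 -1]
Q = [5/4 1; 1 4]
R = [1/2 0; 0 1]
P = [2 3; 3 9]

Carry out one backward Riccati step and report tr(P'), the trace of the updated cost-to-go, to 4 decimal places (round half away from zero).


BᵀP = [-14.0000 -30.0000; -2.0000 -7.5000]
S = R + BᵀPB = [1/2 0; 0 1] + [116.0000 23.0000; 23.0000 6.5000] = [116.5000 23.0000; 23.0000 7.5000]
BᵀPA = [-46.0000 -9.0000; -13.0000 -4.5000]
K = S⁻¹·BᵀPA = [-0.1334 0.1044; -1.3241 -0.9202]
A−BK = [-0.8716 -0.6222; 0.4090 0.2886]
AᵀP(A−BK) = [2.6483 1.8405; 1.8405 1.2988]
P' = Q + AᵀP(A−BK) = [3.8983 2.8405; 2.8405 5.2988]
tr(P') = 9.1971

9.1971


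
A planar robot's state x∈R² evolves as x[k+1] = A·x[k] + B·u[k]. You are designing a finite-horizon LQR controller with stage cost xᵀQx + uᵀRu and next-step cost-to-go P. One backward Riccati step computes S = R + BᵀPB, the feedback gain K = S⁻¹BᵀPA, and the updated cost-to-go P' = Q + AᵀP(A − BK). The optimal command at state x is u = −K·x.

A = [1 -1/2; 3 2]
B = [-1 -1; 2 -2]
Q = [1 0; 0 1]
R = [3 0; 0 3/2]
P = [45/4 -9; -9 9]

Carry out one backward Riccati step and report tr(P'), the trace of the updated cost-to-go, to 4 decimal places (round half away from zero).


BᵀP = [-29.2500 27.0000; 6.7500 -9.0000]
S = R + BᵀPB = [3 0; 0 3/2] + [83.2500 -24.7500; -24.7500 11.2500] = [86.2500 -24.7500; -24.7500 12.7500]
BᵀPA = [51.7500 68.6250; -20.2500 -21.3750]
K = S⁻¹·BᵀPA = [0.3256 0.7102; -0.9561 -0.2979]
A−BK = [0.3695 -0.0878; 0.4365 -0.0162]
AᵀP(A−BK) = [2.0370 1.0912; 1.0912 1.7096]
P' = Q + AᵀP(A−BK) = [3.0370 1.0912; 1.0912 2.7096]
tr(P') = 5.7465

5.7465


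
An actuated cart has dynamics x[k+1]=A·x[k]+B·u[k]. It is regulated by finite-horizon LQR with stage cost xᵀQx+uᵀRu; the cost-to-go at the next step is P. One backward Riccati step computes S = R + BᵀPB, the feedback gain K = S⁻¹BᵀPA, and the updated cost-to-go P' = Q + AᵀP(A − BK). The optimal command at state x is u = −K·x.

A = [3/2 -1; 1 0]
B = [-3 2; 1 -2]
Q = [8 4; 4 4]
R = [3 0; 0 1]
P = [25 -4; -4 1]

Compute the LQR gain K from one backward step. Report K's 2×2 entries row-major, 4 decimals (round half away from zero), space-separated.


-0.3547 0.1876 0.0857 -0.1714

BᵀP = [-79.0000 13.0000; 58.0000 -10.0000]
S = R + BᵀPB = [3 0; 0 1] + [250.0000 -184.0000; -184.0000 136.0000] = [253.0000 -184.0000; -184.0000 137.0000]
BᵀPA = [-105.5000 79.0000; 77.0000 -58.0000]
K = S⁻¹·BᵀPA = [-0.3547 0.1876; 0.0857 -0.1714]
A−BK = [0.2646 -0.0944; 1.5261 -0.5304]
AᵀP(A−BK) = [1.2335 -0.5106; -0.5106 0.2385]
P' = Q + AᵀP(A−BK) = [9.2335 3.4894; 3.4894 4.2385]
tr(P') = 13.4720


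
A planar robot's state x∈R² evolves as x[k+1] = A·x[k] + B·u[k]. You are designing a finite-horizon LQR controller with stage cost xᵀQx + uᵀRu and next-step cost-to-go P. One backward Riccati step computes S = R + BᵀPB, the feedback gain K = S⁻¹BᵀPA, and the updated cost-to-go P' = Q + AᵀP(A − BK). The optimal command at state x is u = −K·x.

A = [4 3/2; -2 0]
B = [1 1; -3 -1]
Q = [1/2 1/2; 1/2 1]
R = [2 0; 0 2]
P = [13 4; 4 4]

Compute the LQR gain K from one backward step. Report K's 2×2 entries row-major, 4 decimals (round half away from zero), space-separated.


BᵀP = [1.0000 -8.0000; 9.0000 0.0000]
S = R + BᵀPB = [2 0; 0 2] + [25.0000 9.0000; 9.0000 9.0000] = [27.0000 9.0000; 9.0000 11.0000]
BᵀPA = [20.0000 1.5000; 36.0000 13.5000]
K = S⁻¹·BᵀPA = [-0.4815 -0.4861; 3.6667 1.6250]
A−BK = [0.8148 0.3611; 0.2222 0.1667]
AᵀP(A−BK) = [37.6296 17.2222; 17.2222 8.0417]
P' = Q + AᵀP(A−BK) = [38.1296 17.7222; 17.7222 9.0417]
tr(P') = 47.1713

-0.4815 -0.4861 3.6667 1.6250


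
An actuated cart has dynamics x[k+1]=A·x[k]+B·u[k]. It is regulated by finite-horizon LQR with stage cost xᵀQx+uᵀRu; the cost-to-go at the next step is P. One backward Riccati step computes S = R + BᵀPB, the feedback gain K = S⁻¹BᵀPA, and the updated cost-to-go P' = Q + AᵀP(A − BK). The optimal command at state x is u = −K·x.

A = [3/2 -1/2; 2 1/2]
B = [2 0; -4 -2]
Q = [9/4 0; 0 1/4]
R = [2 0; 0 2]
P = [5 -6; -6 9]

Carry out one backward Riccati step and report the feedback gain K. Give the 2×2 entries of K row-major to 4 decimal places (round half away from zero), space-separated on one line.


0.0243 -0.1595 -0.5351 0.0081

BᵀP = [34.0000 -48.0000; 12.0000 -18.0000]
S = R + BᵀPB = [2 0; 0 2] + [260.0000 96.0000; 96.0000 36.0000] = [262.0000 96.0000; 96.0000 38.0000]
BᵀPA = [-45.0000 -41.0000; -18.0000 -15.0000]
K = S⁻¹·BᵀPA = [0.0243 -0.1595; -0.5351 0.0081]
A−BK = [1.4514 -0.1811; 1.0270 -0.1216]
AᵀP(A−BK) = [2.7122 -0.2797; -0.2797 0.0838]
P' = Q + AᵀP(A−BK) = [4.9622 -0.2797; -0.2797 0.3338]
tr(P') = 5.2959


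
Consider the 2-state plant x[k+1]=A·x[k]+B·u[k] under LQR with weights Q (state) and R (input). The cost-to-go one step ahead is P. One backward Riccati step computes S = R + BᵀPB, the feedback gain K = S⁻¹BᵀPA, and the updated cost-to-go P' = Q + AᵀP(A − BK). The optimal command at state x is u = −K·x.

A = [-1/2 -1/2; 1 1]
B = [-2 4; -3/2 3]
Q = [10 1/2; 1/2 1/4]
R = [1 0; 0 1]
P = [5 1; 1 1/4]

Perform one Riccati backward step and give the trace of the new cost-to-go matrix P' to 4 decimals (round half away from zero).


10.3988

BᵀP = [-11.5000 -2.3750; 23.0000 4.7500]
S = R + BᵀPB = [1 0; 0 1] + [26.5625 -53.1250; -53.1250 106.2500] = [27.5625 -53.1250; -53.1250 107.2500]
BᵀPA = [3.3750 3.3750; -6.7500 -6.7500]
K = S⁻¹·BᵀPA = [0.0252 0.0252; -0.0504 -0.0504]
A−BK = [-0.2478 -0.2478; 1.1892 1.1892]
AᵀP(A−BK) = [0.0744 0.0744; 0.0744 0.0744]
P' = Q + AᵀP(A−BK) = [10.0744 0.5744; 0.5744 0.3244]
tr(P') = 10.3988


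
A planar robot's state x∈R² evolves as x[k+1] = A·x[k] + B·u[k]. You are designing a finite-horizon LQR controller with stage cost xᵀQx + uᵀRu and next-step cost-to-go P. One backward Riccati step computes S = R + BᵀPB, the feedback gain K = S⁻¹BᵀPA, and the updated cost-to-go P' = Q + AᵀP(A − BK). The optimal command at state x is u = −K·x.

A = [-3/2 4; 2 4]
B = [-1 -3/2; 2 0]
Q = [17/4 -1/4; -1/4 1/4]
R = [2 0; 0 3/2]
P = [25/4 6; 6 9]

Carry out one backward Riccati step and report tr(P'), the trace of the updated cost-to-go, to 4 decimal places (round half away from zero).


35.9727

BᵀP = [5.7500 12.0000; -9.3750 -9.0000]
S = R + BᵀPB = [2 0; 0 3/2] + [18.2500 -8.6250; -8.6250 14.0625] = [20.2500 -8.6250; -8.6250 15.5625]
BᵀPA = [15.3750 71.0000; -3.9375 -73.5000]
K = S⁻¹·BᵀPA = [0.8528 1.9564; 0.2196 -3.6386]
A−BK = [-0.3178 0.4984; 0.2944 0.0872]
AᵀP(A−BK) = [1.8154 2.0935; 2.0935 29.6573]
P' = Q + AᵀP(A−BK) = [6.0654 1.8435; 1.8435 29.9073]
tr(P') = 35.9727


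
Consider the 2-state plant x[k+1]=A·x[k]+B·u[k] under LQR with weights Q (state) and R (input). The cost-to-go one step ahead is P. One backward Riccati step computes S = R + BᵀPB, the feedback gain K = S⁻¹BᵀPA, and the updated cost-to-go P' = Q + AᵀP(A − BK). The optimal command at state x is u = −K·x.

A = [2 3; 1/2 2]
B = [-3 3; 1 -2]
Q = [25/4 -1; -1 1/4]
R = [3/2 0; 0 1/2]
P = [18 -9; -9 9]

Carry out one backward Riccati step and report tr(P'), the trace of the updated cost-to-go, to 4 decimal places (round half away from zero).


25.7566

BᵀP = [-63.0000 36.0000; 72.0000 -45.0000]
S = R + BᵀPB = [3/2 0; 0 1/2] + [225.0000 -261.0000; -261.0000 306.0000] = [226.5000 -261.0000; -261.0000 306.5000]
BᵀPA = [-108.0000 -117.0000; 121.5000 126.0000]
K = S⁻¹·BᵀPA = [-1.0686 -2.2859; -0.5135 -1.5354]
A−BK = [0.3349 0.7487; 0.5415 1.2150]
AᵀP(A−BK) = [3.2382 7.1818; 7.1818 16.0184]
P' = Q + AᵀP(A−BK) = [9.4882 6.1818; 6.1818 16.2684]
tr(P') = 25.7566


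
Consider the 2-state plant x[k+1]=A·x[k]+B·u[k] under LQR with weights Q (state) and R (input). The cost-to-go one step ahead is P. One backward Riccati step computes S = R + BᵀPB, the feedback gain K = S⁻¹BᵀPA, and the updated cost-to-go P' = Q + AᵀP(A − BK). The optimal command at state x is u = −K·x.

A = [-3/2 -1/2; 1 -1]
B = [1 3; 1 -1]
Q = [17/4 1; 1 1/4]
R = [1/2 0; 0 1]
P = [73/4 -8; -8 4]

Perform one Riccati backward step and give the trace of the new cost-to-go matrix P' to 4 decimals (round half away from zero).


BᵀP = [10.2500 -4.0000; 62.7500 -28.0000]
S = R + BᵀPB = [1/2 0; 0 1] + [6.2500 34.7500; 34.7500 216.2500] = [6.7500 34.7500; 34.7500 217.2500]
BᵀPA = [-19.3750 -1.1250; -122.1250 -3.3750]
K = S⁻¹·BᵀPA = [0.1338 -0.4911; -0.5835 0.0630]
A−BK = [0.1169 -0.1980; 0.2827 -0.4459]
AᵀP(A−BK) = [0.3898 -0.1315; -0.1315 0.2227]
P' = Q + AᵀP(A−BK) = [4.6398 0.8685; 0.8685 0.4727]
tr(P') = 5.1125

5.1125


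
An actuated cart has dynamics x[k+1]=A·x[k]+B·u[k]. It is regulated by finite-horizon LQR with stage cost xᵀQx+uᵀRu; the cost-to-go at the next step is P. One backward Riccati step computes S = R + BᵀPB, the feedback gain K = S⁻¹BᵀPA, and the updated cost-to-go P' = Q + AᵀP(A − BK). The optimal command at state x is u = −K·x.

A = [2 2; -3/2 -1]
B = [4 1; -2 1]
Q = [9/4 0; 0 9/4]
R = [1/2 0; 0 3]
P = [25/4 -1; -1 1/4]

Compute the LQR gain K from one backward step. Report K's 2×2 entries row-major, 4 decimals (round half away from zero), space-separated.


BᵀP = [27.0000 -4.5000; 5.2500 -0.7500]
S = R + BᵀPB = [1/2 0; 0 3] + [117.0000 22.5000; 22.5000 4.5000] = [117.5000 22.5000; 22.5000 7.5000]
BᵀPA = [60.7500 58.5000; 11.6250 11.2500]
K = S⁻¹·BᵀPA = [0.5175 0.4950; -0.0025 0.0150]
A−BK = [-0.0675 0.0050; -0.4625 -0.0250]
AᵀP(A−BK) = [0.1534 0.1294; 0.1294 0.1238]
P' = Q + AᵀP(A−BK) = [2.4034 0.1294; 0.1294 2.3738]
tr(P') = 4.7772

0.5175 0.4950 -0.0025 0.0150


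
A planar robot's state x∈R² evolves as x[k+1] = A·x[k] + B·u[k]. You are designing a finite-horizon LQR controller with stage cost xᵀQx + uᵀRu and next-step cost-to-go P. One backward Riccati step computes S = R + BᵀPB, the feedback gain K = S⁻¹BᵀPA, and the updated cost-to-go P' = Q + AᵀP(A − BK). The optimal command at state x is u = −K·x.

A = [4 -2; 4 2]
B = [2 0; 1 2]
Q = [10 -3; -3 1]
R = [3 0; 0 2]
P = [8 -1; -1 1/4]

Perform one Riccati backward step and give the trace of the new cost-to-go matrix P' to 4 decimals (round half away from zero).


25.6012

BᵀP = [15.0000 -1.7500; -2.0000 0.5000]
S = R + BᵀPB = [3 0; 0 2] + [28.2500 -3.5000; -3.5000 1.0000] = [31.2500 -3.5000; -3.5000 3.0000]
BᵀPA = [53.0000 -33.5000; -6.0000 5.0000]
K = S⁻¹·BᵀPA = [1.6933 -1.0184; -0.0245 0.4785]
A−BK = [0.6135 0.0368; 2.3558 2.0613]
AᵀP(A−BK) = [10.1104 -5.1534; -5.1534 4.4908]
P' = Q + AᵀP(A−BK) = [20.1104 -8.1534; -8.1534 5.4908]
tr(P') = 25.6012


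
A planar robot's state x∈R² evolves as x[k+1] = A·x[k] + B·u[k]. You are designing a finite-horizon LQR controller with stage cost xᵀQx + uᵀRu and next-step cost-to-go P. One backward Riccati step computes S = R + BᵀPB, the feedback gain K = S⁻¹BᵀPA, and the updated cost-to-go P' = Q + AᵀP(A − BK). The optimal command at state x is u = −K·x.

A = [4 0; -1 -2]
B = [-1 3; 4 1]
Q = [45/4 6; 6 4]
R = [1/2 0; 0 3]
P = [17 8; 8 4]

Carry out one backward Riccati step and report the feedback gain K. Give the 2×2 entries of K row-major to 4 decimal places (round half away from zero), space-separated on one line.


-0.2503 -0.4332 1.0638 -0.1588

BᵀP = [15.0000 8.0000; 59.0000 28.0000]
S = R + BᵀPB = [1/2 0; 0 3] + [17.0000 53.0000; 53.0000 205.0000] = [17.5000 53.0000; 53.0000 208.0000]
BᵀPA = [52.0000 -16.0000; 208.0000 -56.0000]
K = S⁻¹·BᵀPA = [-0.2503 -0.4332; 1.0638 -0.1588]
A−BK = [0.5584 0.0433; -1.0626 -0.1083]
AᵀP(A−BK) = [3.7497 -0.4332; -0.4332 0.1733]
P' = Q + AᵀP(A−BK) = [14.9997 5.5668; 5.5668 4.1733]
tr(P') = 19.1730


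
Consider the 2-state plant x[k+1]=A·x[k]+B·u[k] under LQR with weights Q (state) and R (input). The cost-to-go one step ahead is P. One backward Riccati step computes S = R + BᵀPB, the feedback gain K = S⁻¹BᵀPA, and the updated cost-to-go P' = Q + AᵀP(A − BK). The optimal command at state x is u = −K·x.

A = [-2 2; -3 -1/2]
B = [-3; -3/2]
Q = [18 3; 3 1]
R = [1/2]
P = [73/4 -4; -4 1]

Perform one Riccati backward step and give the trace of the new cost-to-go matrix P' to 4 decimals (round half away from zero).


BᵀP = [-48.7500 10.5000]
S = R + BᵀPB = [1/2] + [130.5000] = [131.0000]
BᵀPA = [66.0000 -102.7500]
K = S⁻¹·BᵀPA = [0.5038 -0.7844]
A−BK = [-0.4885 -0.3531; -2.2443 -1.6765]
AᵀP(A−BK) = [0.7481 0.2672; 0.2672 0.6579]
P' = Q + AᵀP(A−BK) = [18.7481 3.2672; 3.2672 1.6579]
tr(P') = 20.4060

20.4060


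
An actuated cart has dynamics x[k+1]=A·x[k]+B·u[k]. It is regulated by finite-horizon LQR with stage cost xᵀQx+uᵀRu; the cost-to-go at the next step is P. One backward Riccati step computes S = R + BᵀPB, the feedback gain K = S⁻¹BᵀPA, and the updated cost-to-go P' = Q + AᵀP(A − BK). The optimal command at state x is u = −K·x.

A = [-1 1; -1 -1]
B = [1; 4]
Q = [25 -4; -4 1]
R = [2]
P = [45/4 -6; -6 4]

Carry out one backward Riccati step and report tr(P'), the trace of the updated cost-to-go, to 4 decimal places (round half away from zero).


38.5470

BᵀP = [-12.7500 10.0000]
S = R + BᵀPB = [2] + [27.2500] = [29.2500]
BᵀPA = [2.7500 -22.7500]
K = S⁻¹·BᵀPA = [0.0940 -0.7778]
A−BK = [-1.0940 1.7778; -1.3761 2.1111]
AᵀP(A−BK) = [2.9915 -5.1111; -5.1111 9.5556]
P' = Q + AᵀP(A−BK) = [27.9915 -9.1111; -9.1111 10.5556]
tr(P') = 38.5470


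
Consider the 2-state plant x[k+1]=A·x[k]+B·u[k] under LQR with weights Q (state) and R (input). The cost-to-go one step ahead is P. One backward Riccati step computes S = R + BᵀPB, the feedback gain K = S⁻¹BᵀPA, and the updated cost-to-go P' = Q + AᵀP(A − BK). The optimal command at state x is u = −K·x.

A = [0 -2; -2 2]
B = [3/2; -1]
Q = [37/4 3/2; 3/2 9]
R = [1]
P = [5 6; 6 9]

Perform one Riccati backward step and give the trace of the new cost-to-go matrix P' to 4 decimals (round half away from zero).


BᵀP = [1.5000 0.0000]
S = R + BᵀPB = [1] + [2.2500] = [3.2500]
BᵀPA = [0.0000 -3.0000]
K = S⁻¹·BᵀPA = [0.0000 -0.9231]
A−BK = [0.0000 -0.6154; -2.0000 1.0769]
AᵀP(A−BK) = [36.0000 -12.0000; -12.0000 5.2308]
P' = Q + AᵀP(A−BK) = [45.2500 -10.5000; -10.5000 14.2308]
tr(P') = 59.4808

59.4808


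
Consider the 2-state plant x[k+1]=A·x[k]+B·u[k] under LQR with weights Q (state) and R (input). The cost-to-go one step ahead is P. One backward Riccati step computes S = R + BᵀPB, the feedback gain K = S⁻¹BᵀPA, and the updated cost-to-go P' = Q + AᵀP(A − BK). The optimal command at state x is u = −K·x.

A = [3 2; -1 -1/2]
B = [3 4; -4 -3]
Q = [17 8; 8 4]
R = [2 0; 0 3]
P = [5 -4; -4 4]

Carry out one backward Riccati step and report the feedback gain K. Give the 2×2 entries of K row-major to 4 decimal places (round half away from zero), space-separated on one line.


BᵀP = [31.0000 -28.0000; 32.0000 -28.0000]
S = R + BᵀPB = [2 0; 0 3] + [205.0000 208.0000; 208.0000 212.0000] = [207.0000 208.0000; 208.0000 215.0000]
BᵀPA = [121.0000 76.0000; 124.0000 78.0000]
K = S⁻¹·BᵀPA = [0.1797 0.0935; 0.4029 0.2724]
A−BK = [0.8493 0.6301; 0.9275 0.6910]
AᵀP(A−BK) = [1.2973 0.9170; 0.9170 0.6519]
P' = Q + AᵀP(A−BK) = [18.2973 8.9170; 8.9170 4.6519]
tr(P') = 22.9492

0.1797 0.0935 0.4029 0.2724


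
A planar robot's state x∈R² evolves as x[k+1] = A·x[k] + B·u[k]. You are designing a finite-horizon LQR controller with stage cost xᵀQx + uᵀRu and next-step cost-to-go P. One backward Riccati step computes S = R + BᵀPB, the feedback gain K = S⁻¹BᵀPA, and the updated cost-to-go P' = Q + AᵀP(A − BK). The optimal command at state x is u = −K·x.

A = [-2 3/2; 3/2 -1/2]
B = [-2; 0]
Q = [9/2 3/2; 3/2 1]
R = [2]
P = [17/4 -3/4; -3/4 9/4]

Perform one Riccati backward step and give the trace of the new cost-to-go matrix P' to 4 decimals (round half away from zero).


BᵀP = [-8.5000 1.5000]
S = R + BᵀPB = [2] + [17.0000] = [19.0000]
BᵀPA = [19.2500 -13.5000]
K = S⁻¹·BᵀPA = [1.0132 -0.7105]
A−BK = [0.0263 0.0789; 1.5000 -0.5000]
AᵀP(A−BK) = [7.0592 -3.1974; -3.1974 1.6579]
P' = Q + AᵀP(A−BK) = [11.5592 -1.6974; -1.6974 2.6579]
tr(P') = 14.2171

14.2171


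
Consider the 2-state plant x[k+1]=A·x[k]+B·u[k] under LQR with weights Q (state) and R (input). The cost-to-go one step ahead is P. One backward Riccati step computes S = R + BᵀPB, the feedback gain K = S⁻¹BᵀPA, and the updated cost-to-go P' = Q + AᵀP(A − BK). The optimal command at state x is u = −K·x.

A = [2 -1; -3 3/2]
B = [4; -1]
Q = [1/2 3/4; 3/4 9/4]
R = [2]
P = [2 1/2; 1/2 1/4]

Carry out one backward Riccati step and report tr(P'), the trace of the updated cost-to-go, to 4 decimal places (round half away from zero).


4.1343

BᵀP = [7.5000 1.7500]
S = R + BᵀPB = [2] + [28.2500] = [30.2500]
BᵀPA = [9.7500 -4.8750]
K = S⁻¹·BᵀPA = [0.3223 -0.1612]
A−BK = [0.7107 -0.3554; -2.6777 1.3388]
AᵀP(A−BK) = [1.1074 -0.5537; -0.5537 0.2769]
P' = Q + AᵀP(A−BK) = [1.6074 0.1963; 0.1963 2.5269]
tr(P') = 4.1343


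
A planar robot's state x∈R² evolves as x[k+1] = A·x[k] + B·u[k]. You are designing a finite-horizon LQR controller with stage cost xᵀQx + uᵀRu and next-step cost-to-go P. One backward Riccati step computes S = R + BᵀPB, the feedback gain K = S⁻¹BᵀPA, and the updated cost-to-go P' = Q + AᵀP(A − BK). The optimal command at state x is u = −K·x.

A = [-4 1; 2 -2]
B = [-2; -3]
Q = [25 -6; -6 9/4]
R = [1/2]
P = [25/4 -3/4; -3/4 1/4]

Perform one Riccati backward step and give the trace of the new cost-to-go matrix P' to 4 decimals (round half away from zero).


BᵀP = [-10.2500 0.7500]
S = R + BᵀPB = [1/2] + [18.2500] = [18.7500]
BᵀPA = [42.5000 -11.7500]
K = S⁻¹·BᵀPA = [2.2667 -0.6267]
A−BK = [0.5333 -0.2533; 8.8000 -3.8800]
AᵀP(A−BK) = [16.6667 -6.8667; -6.8667 2.8867]
P' = Q + AᵀP(A−BK) = [41.6667 -12.8667; -12.8667 5.1367]
tr(P') = 46.8033

46.8033


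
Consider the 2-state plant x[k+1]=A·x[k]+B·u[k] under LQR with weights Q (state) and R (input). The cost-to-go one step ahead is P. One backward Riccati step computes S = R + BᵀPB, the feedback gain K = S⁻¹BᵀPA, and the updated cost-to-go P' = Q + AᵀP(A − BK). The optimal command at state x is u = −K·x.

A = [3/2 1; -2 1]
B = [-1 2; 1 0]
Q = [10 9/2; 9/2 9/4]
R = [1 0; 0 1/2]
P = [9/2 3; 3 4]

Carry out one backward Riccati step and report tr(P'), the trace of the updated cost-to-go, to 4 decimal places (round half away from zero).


BᵀP = [-1.5000 1.0000; 9.0000 6.0000]
S = R + BᵀPB = [1 0; 0 1/2] + [2.5000 -3.0000; -3.0000 18.0000] = [3.5000 -3.0000; -3.0000 18.5000]
BᵀPA = [-4.2500 -0.5000; 1.5000 15.0000]
K = S⁻¹·BᵀPA = [-1.3296 0.6413; -0.1345 0.9148]
A−BK = [0.4395 -0.1883; -0.6704 0.3587]
AᵀP(A−BK) = [2.6760 -1.3969; -1.3969 1.0987]
P' = Q + AᵀP(A−BK) = [12.6760 3.1031; 3.1031 3.3487]
tr(P') = 16.0247

16.0247


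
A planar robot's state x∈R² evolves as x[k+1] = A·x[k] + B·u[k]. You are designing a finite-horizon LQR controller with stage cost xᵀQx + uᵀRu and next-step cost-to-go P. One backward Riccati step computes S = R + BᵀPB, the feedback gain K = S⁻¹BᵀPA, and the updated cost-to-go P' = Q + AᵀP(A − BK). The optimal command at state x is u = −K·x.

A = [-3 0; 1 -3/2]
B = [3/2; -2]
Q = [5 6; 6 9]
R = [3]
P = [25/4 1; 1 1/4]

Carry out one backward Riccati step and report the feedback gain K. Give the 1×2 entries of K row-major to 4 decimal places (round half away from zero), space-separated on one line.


BᵀP = [7.3750 1.0000]
S = R + BᵀPB = [3] + [9.0625] = [12.0625]
BᵀPA = [-21.1250 -1.5000]
K = S⁻¹·BᵀPA = [-1.7513 -0.1244]
A−BK = [-0.3731 0.1865; -2.5026 -1.7487]
AᵀP(A−BK) = [13.5039 1.4981; 1.4981 0.3760]
P' = Q + AᵀP(A−BK) = [18.5039 7.4981; 7.4981 9.3760]
tr(P') = 27.8799

-1.7513 -0.1244


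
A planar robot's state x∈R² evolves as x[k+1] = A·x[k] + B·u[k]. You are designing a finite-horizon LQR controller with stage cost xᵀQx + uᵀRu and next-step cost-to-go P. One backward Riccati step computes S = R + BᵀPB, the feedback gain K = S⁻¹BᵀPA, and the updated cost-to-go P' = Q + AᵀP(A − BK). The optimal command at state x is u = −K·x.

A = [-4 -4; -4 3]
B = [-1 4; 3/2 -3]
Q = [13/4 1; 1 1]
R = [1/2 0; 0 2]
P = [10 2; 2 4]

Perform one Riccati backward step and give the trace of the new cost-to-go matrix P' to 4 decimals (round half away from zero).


56.9465

BᵀP = [-7.0000 4.0000; 34.0000 -4.0000]
S = R + BᵀPB = [1/2 0; 0 2] + [13.0000 -40.0000; -40.0000 148.0000] = [13.5000 -40.0000; -40.0000 150.0000]
BᵀPA = [12.0000 40.0000; -120.0000 -148.0000]
K = S⁻¹·BᵀPA = [-7.0588 0.1882; -2.6824 -0.9365]
A−BK = [-0.3294 -0.0659; -1.4588 -0.0918]
AᵀP(A−BK) = [50.8235 5.3647; 5.3647 1.8729]
P' = Q + AᵀP(A−BK) = [54.0735 6.3647; 6.3647 2.8729]
tr(P') = 56.9465


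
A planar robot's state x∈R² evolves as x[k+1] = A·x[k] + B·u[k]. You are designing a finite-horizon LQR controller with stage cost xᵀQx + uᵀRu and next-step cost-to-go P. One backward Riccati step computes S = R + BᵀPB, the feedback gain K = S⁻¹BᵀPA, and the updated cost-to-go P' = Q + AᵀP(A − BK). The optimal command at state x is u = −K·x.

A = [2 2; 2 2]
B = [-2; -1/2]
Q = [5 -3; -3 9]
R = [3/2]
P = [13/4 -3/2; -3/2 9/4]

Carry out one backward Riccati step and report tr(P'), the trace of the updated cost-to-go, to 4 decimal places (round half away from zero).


24.0415

BᵀP = [-5.7500 1.8750]
S = R + BᵀPB = [3/2] + [10.5625] = [12.0625]
BᵀPA = [-7.7500 -7.7500]
K = S⁻¹·BᵀPA = [-0.6425 -0.6425]
A−BK = [0.7150 0.7150; 1.6788 1.6788]
AᵀP(A−BK) = [5.0207 5.0207; 5.0207 5.0207]
P' = Q + AᵀP(A−BK) = [10.0207 2.0207; 2.0207 14.0207]
tr(P') = 24.0415


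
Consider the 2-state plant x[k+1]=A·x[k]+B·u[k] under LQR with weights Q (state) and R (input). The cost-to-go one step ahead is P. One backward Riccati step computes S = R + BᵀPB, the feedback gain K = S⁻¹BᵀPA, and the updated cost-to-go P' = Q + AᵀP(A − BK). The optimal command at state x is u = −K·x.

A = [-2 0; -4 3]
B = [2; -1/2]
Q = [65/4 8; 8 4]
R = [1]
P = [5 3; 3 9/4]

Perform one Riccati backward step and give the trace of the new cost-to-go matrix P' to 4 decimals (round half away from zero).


45.1496

BᵀP = [8.5000 4.8750]
S = R + BᵀPB = [1] + [14.5625] = [15.5625]
BᵀPA = [-36.5000 14.6250]
K = S⁻¹·BᵀPA = [-2.3454 0.9398]
A−BK = [2.6908 -1.8795; -5.1727 3.4699]
AᵀP(A−BK) = [18.3936 -10.6988; -10.6988 6.5060]
P' = Q + AᵀP(A−BK) = [34.6436 -2.6988; -2.6988 10.5060]
tr(P') = 45.1496


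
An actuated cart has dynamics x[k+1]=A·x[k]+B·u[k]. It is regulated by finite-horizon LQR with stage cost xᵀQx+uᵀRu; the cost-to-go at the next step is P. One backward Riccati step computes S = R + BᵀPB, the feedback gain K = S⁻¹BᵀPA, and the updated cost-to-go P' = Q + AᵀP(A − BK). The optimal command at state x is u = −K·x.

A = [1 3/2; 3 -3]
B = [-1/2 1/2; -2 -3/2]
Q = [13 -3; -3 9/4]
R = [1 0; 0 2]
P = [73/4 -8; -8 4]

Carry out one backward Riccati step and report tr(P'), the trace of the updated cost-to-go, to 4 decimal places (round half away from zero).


BᵀP = [6.8750 -4.0000; 21.1250 -10.0000]
S = R + BᵀPB = [1 0; 0 2] + [4.5625 9.4375; 9.4375 25.5625] = [5.5625 9.4375; 9.4375 27.5625]
BᵀPA = [-5.1250 22.3125; -8.8750 61.6875]
K = S⁻¹·BᵀPA = [-0.8949 0.5107; -0.0156 2.0632]
A−BK = [0.5603 0.7237; 1.1868 1.1162]
AᵀP(A−BK) = [1.5253 0.3035; 0.3035 10.3920]
P' = Q + AᵀP(A−BK) = [14.5253 -2.6965; -2.6965 12.6420]
tr(P') = 27.1673

27.1673


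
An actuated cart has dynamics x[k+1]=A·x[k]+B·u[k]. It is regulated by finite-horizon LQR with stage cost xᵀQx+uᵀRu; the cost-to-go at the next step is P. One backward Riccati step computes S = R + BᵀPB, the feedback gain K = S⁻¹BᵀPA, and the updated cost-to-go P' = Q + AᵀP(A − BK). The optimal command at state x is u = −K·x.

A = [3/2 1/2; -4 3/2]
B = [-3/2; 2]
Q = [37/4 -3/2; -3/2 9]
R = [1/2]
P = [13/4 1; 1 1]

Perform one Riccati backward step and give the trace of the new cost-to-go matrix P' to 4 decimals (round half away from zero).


BᵀP = [-2.8750 0.5000]
S = R + BᵀPB = [1/2] + [5.3125] = [5.8125]
BᵀPA = [-6.3125 -0.6875]
K = S⁻¹·BᵀPA = [-1.0860 -0.1183]
A−BK = [-0.1290 0.3226; -1.8280 1.7366]
AᵀP(A−BK) = [4.4570 -4.0591; -4.0591 4.4812]
P' = Q + AᵀP(A−BK) = [13.7070 -5.5591; -5.5591 13.4812]
tr(P') = 27.1882

27.1882


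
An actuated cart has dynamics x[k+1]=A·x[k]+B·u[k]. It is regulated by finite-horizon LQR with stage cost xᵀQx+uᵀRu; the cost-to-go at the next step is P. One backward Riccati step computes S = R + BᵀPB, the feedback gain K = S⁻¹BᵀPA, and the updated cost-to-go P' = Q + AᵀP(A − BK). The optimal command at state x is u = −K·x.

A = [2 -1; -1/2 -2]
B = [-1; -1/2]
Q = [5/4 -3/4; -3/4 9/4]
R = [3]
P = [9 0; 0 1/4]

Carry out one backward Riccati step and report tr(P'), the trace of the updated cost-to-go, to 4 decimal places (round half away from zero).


BᵀP = [-9.0000 -0.1250]
S = R + BᵀPB = [3] + [9.0625] = [12.0625]
BᵀPA = [-17.9375 9.2500]
K = S⁻¹·BᵀPA = [-1.4870 0.7668]
A−BK = [0.5130 -0.2332; -1.2435 -1.6166]
AᵀP(A−BK) = [9.3886 -3.9948; -3.9948 2.9067]
P' = Q + AᵀP(A−BK) = [10.6386 -4.7448; -4.7448 5.1567]
tr(P') = 15.7953

15.7953


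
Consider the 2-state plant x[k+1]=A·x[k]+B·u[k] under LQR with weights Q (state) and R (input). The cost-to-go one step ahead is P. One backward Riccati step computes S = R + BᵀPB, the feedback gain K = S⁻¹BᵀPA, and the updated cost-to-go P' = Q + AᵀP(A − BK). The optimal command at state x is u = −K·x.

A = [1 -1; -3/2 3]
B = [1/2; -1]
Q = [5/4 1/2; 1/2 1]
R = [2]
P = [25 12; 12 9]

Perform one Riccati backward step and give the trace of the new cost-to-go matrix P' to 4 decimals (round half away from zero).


BᵀP = [0.5000 -3.0000]
S = R + BᵀPB = [2] + [3.2500] = [5.2500]
BᵀPA = [5.0000 -9.5000]
K = S⁻¹·BᵀPA = [0.9524 -1.8095]
A−BK = [0.5238 -0.0952; -0.5476 1.1905]
AᵀP(A−BK) = [4.4881 -2.4524; -2.4524 16.8095]
P' = Q + AᵀP(A−BK) = [5.7381 -1.9524; -1.9524 17.8095]
tr(P') = 23.5476

23.5476
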